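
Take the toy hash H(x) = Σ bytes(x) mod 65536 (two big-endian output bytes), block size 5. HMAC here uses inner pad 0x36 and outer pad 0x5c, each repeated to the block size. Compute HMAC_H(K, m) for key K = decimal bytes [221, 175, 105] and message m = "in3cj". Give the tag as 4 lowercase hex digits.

028b

Key decimal bytes [221, 175, 105] = dd af 69 is 3 bytes ≤ B = 5; zero-pad to 5 bytes: K' = dd af 69 00 00.
K' ⊕ ipad = eb 99 5f 36 36.  K' ⊕ opad = 81 f3 35 5c 5c.
Inner input = (K'⊕ipad) ∥ m = eb 99 5f 36 36 ∥ 69 6e 33 63 6a.
Inner hash: sum = 235+153+95+54+54+105+110+51+99+106 = 1062 → 04 26.
Outer input = (K'⊕opad) ∥ inner = 81 f3 35 5c 5c ∥ 04 26.
Outer hash (tag): sum = 129+243+53+92+92+4+38 = 651 → 02 8b.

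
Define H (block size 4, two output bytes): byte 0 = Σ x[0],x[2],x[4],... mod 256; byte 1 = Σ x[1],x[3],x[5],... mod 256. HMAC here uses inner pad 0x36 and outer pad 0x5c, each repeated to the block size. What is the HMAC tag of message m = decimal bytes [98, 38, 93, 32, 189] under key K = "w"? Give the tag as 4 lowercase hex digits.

Key "w" = 77 is 1 byte ≤ B = 4; zero-pad to 4 bytes: K' = 77 00 00 00.
K' ⊕ ipad = 41 36 36 36.  K' ⊕ opad = 2b 5c 5c 5c.
Inner input = (K'⊕ipad) ∥ m = 41 36 36 36 ∥ 62 26 5d 20 bd.
Inner hash: even-index sum = 499 mod 256 = 243; odd-index sum = 178 mod 256 = 178 → f3 b2.
Outer input = (K'⊕opad) ∥ inner = 2b 5c 5c 5c ∥ f3 b2.
Outer hash (tag): even-index sum = 378 mod 256 = 122; odd-index sum = 362 mod 256 = 106 → 7a 6a.

7a6a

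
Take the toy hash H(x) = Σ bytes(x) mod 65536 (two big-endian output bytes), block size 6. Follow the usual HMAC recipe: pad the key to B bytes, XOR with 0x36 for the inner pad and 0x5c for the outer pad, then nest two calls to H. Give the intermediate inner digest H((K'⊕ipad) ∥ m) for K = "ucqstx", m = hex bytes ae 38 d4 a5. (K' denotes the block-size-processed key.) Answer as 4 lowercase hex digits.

0413

Key "ucqstx" = 75 63 71 73 74 78 is exactly B = 6 bytes: K' = 75 63 71 73 74 78.
K' ⊕ ipad = 43 55 47 45 42 4e.
Inner input = 43 55 47 45 42 4e ∥ ae 38 d4 a5.
Inner hash: sum = 67+85+71+69+66+78+174+56+212+165 = 1043 → 04 13.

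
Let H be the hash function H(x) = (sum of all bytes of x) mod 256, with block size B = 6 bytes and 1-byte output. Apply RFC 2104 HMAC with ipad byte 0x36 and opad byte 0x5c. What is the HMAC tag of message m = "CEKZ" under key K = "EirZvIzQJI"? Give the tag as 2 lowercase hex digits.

Key "EirZvIzQJI" = 45 69 72 5a 76 49 7a 51 4a 49 is 10 bytes > B = 6, so hash it first: H(key) = 97, then zero-pad to 6 bytes: K' = 97 00 00 00 00 00.
K' ⊕ ipad = a1 36 36 36 36 36.  K' ⊕ opad = cb 5c 5c 5c 5c 5c.
Inner input = (K'⊕ipad) ∥ m = a1 36 36 36 36 36 ∥ 43 45 4b 5a.
Inner hash: sum = 161+54+54+54+54+54+67+69+75+90 = 732; mod 256 = 220 → dc.
Outer input = (K'⊕opad) ∥ inner = cb 5c 5c 5c 5c 5c ∥ dc.
Outer hash (tag): sum = 203+92+92+92+92+92+220 = 883; mod 256 = 115 → 73.

73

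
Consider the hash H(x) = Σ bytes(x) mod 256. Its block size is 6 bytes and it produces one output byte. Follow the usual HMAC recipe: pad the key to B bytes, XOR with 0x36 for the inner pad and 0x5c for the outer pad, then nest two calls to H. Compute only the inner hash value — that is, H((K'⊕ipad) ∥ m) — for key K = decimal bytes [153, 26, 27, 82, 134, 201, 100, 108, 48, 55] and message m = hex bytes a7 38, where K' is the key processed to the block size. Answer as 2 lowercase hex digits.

7d

Key decimal bytes [153, 26, 27, 82, 134, 201, 100, 108, 48, 55] = 99 1a 1b 52 86 c9 64 6c 30 37 is 10 bytes > B = 6, so hash it first: H(key) = a6, then zero-pad to 6 bytes: K' = a6 00 00 00 00 00.
K' ⊕ ipad = 90 36 36 36 36 36.
Inner input = 90 36 36 36 36 36 ∥ a7 38.
Inner hash: sum = 144+54+54+54+54+54+167+56 = 637; mod 256 = 125 → 7d.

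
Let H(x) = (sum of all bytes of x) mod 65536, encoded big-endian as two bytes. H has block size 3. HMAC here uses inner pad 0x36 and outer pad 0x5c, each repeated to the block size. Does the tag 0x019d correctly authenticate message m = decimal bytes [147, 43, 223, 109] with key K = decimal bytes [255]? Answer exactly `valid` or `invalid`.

Key decimal bytes [255] = ff is 1 byte ≤ B = 3; zero-pad to 3 bytes: K' = ff 00 00.
K' ⊕ ipad = c9 36 36; K' ⊕ opad = a3 5c 5c.
Inner hash: sum = 201+54+54+147+43+223+109 = 831 → 03 3f.
Outer hash (recomputed tag): sum = 163+92+92+3+63 = 413 → 01 9d.
Recomputed tag = 019d; claimed = 019d → match.

valid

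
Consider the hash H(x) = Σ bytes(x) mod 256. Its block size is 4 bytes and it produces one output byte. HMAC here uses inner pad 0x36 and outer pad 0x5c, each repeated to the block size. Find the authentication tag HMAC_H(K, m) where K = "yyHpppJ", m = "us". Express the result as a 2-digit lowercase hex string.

08

Key "yyHpppJ" = 79 79 48 70 70 70 4a is 7 bytes > B = 4, so hash it first: H(key) = d4, then zero-pad to 4 bytes: K' = d4 00 00 00.
K' ⊕ ipad = e2 36 36 36.  K' ⊕ opad = 88 5c 5c 5c.
Inner input = (K'⊕ipad) ∥ m = e2 36 36 36 ∥ 75 73.
Inner hash: sum = 226+54+54+54+117+115 = 620; mod 256 = 108 → 6c.
Outer input = (K'⊕opad) ∥ inner = 88 5c 5c 5c ∥ 6c.
Outer hash (tag): sum = 136+92+92+92+108 = 520; mod 256 = 8 → 08.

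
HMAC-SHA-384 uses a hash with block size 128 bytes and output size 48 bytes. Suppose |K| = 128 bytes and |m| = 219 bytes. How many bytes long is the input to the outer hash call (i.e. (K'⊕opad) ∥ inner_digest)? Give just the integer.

176

Key is 128 ≤ 128 bytes, zero-padded: |K'| = 128.
Outer input = (K'⊕opad) ∥ H(inner) → 128 + 48 = 176 bytes.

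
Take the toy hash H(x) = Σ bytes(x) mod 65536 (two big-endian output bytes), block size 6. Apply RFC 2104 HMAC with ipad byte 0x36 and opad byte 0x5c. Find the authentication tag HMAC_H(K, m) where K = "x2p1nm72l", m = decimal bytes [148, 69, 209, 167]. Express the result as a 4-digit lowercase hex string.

02a3

Key "x2p1nm72l" = 78 32 70 31 6e 6d 37 32 6c is 9 bytes > B = 6, so hash it first: H(key) = 02 fb, then zero-pad to 6 bytes: K' = 02 fb 00 00 00 00.
K' ⊕ ipad = 34 cd 36 36 36 36.  K' ⊕ opad = 5e a7 5c 5c 5c 5c.
Inner input = (K'⊕ipad) ∥ m = 34 cd 36 36 36 36 ∥ 94 45 d1 a7.
Inner hash: sum = 52+205+54+54+54+54+148+69+209+167 = 1066 → 04 2a.
Outer input = (K'⊕opad) ∥ inner = 5e a7 5c 5c 5c 5c ∥ 04 2a.
Outer hash (tag): sum = 94+167+92+92+92+92+4+42 = 675 → 02 a3.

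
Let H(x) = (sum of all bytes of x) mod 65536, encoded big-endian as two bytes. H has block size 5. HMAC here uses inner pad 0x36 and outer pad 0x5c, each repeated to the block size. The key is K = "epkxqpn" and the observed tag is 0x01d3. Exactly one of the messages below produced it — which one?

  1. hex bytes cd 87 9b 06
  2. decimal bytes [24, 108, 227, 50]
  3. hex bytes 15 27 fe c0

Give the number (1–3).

Key "epkxqpn" = 65 70 6b 78 71 70 6e is 7 bytes > B = 5, so hash it first: H(key) = 03 07, then zero-pad to 5 bytes: K' = 03 07 00 00 00.
K' ⊕ ipad = 35 31 36 36 36; K' ⊕ opad = 5f 5b 5c 5c 5c.
m1: inner = H(35 31 36 36 36 cd 87 9b 06) = 02 fd; tag = H(5f 5b 5c 5c 5c 02 fd) = 02cd
m2: inner = H(35 31 36 36 36 18 6c e3 32) = 02 a1; tag = H(5f 5b 5c 5c 5c 02 a1) = 0271
m3: inner = H(35 31 36 36 36 15 27 fe c0) = 03 02; tag = H(5f 5b 5c 5c 5c 03 02) = 01d3 ← matches

3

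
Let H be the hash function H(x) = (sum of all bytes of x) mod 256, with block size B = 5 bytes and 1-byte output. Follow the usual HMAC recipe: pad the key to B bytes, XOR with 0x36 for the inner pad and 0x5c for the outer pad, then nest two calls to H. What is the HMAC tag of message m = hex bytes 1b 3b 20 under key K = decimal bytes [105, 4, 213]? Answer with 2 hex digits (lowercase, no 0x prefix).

Key decimal bytes [105, 4, 213] = 69 04 d5 is 3 bytes ≤ B = 5; zero-pad to 5 bytes: K' = 69 04 d5 00 00.
K' ⊕ ipad = 5f 32 e3 36 36.  K' ⊕ opad = 35 58 89 5c 5c.
Inner input = (K'⊕ipad) ∥ m = 5f 32 e3 36 36 ∥ 1b 3b 20.
Inner hash: sum = 95+50+227+54+54+27+59+32 = 598; mod 256 = 86 → 56.
Outer input = (K'⊕opad) ∥ inner = 35 58 89 5c 5c ∥ 56.
Outer hash (tag): sum = 53+88+137+92+92+86 = 548; mod 256 = 36 → 24.

24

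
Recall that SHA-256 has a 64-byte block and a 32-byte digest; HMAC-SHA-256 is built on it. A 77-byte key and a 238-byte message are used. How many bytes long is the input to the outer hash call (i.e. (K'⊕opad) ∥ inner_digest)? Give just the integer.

Key is 77 > 64 bytes, so it is hashed to 32 bytes then zero-padded to 64: |K'| = 64.
Outer input = (K'⊕opad) ∥ H(inner) → 64 + 32 = 96 bytes.

96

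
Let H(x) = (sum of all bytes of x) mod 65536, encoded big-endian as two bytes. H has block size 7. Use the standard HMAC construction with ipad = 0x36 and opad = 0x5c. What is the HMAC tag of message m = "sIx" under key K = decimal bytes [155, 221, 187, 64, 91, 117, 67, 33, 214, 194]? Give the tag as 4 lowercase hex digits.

0308

Key decimal bytes [155, 221, 187, 64, 91, 117, 67, 33, 214, 194] = 9b dd bb 40 5b 75 43 21 d6 c2 is 10 bytes > B = 7, so hash it first: H(key) = 05 3f, then zero-pad to 7 bytes: K' = 05 3f 00 00 00 00 00.
K' ⊕ ipad = 33 09 36 36 36 36 36.  K' ⊕ opad = 59 63 5c 5c 5c 5c 5c.
Inner input = (K'⊕ipad) ∥ m = 33 09 36 36 36 36 36 ∥ 73 49 78.
Inner hash: sum = 51+9+54+54+54+54+54+115+73+120 = 638 → 02 7e.
Outer input = (K'⊕opad) ∥ inner = 59 63 5c 5c 5c 5c 5c ∥ 02 7e.
Outer hash (tag): sum = 89+99+92+92+92+92+92+2+126 = 776 → 03 08.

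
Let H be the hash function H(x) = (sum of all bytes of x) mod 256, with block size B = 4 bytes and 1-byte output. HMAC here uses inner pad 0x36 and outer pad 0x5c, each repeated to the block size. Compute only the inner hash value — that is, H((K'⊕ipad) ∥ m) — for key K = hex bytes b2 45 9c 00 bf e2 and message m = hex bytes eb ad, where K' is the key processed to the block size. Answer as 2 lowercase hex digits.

Key hex bytes b2 45 9c 00 bf e2 is 6 bytes > B = 4, so hash it first: H(key) = 34, then zero-pad to 4 bytes: K' = 34 00 00 00.
K' ⊕ ipad = 02 36 36 36.
Inner input = 02 36 36 36 ∥ eb ad.
Inner hash: sum = 2+54+54+54+235+173 = 572; mod 256 = 60 → 3c.

3c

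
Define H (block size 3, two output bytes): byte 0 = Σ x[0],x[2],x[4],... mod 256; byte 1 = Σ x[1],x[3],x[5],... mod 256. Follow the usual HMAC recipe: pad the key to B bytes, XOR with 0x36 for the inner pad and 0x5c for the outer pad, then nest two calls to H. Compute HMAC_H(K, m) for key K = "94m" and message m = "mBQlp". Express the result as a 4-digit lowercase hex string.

Key "94m" = 39 34 6d is exactly B = 3 bytes: K' = 39 34 6d.
K' ⊕ ipad = 0f 02 5b.  K' ⊕ opad = 65 68 31.
Inner input = (K'⊕ipad) ∥ m = 0f 02 5b ∥ 6d 42 51 6c 70.
Inner hash: even-index sum = 280 mod 256 = 24; odd-index sum = 304 mod 256 = 48 → 18 30.
Outer input = (K'⊕opad) ∥ inner = 65 68 31 ∥ 18 30.
Outer hash (tag): even-index sum = 198 mod 256 = 198; odd-index sum = 128 mod 256 = 128 → c6 80.

c680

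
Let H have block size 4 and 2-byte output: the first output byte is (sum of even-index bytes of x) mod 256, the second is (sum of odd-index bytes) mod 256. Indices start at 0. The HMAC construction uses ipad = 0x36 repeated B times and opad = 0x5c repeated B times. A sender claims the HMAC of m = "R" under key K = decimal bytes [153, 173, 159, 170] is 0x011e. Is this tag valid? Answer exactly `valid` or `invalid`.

Key decimal bytes [153, 173, 159, 170] = 99 ad 9f aa is exactly B = 4 bytes: K' = 99 ad 9f aa.
K' ⊕ ipad = af 9b a9 9c; K' ⊕ opad = c5 f1 c3 f6.
Inner hash: even-index sum = 426 mod 256 = 170; odd-index sum = 311 mod 256 = 55 → aa 37.
Outer hash (recomputed tag): even-index sum = 562 mod 256 = 50; odd-index sum = 542 mod 256 = 30 → 32 1e.
Recomputed tag = 321e; claimed = 011e → mismatch.

invalid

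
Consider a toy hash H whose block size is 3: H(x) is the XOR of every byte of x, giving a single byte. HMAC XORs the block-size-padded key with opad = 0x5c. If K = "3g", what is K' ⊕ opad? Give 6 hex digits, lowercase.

Key "3g" = 33 67 is 2 bytes ≤ B = 3; zero-pad to 3 bytes: K' = 33 67 00.
XOR each byte with 0x5c: 33⊕5c=6f, 67⊕5c=3b, 00⊕5c=5c.

6f3b5c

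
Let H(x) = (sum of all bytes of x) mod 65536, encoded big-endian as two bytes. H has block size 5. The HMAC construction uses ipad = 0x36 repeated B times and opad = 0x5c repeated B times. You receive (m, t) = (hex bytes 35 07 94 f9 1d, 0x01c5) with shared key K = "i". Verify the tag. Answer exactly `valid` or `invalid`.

valid

Key "i" = 69 is 1 byte ≤ B = 5; zero-pad to 5 bytes: K' = 69 00 00 00 00.
K' ⊕ ipad = 5f 36 36 36 36; K' ⊕ opad = 35 5c 5c 5c 5c.
Inner hash: sum = 95+54+54+54+54+53+7+148+249+29 = 797 → 03 1d.
Outer hash (recomputed tag): sum = 53+92+92+92+92+3+29 = 453 → 01 c5.
Recomputed tag = 01c5; claimed = 01c5 → match.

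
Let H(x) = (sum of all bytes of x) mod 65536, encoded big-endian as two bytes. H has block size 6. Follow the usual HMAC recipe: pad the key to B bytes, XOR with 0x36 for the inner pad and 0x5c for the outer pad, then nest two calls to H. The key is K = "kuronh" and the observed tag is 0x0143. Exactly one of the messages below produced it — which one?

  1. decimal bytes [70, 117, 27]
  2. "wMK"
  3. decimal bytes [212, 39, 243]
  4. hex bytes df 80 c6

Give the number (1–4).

4

Key "kuronh" = 6b 75 72 6f 6e 68 is exactly B = 6 bytes: K' = 6b 75 72 6f 6e 68.
K' ⊕ ipad = 5d 43 44 59 58 5e; K' ⊕ opad = 37 29 2e 33 32 34.
m1: inner = H(5d 43 44 59 58 5e 46 75 1b) = 02 c9; tag = H(37 29 2e 33 32 34 02 c9) = 01f2
m2: inner = H(5d 43 44 59 58 5e 77 4d 4b) = 03 02; tag = H(37 29 2e 33 32 34 03 02) = 012c
m3: inner = H(5d 43 44 59 58 5e d4 27 f3) = 03 e1; tag = H(37 29 2e 33 32 34 03 e1) = 020b
m4: inner = H(5d 43 44 59 58 5e df 80 c6) = 04 18; tag = H(37 29 2e 33 32 34 04 18) = 0143 ← matches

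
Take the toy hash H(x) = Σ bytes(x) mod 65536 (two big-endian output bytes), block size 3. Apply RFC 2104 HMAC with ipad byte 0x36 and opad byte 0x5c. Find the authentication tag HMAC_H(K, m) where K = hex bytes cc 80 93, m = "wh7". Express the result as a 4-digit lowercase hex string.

Key hex bytes cc 80 93 is exactly B = 3 bytes: K' = cc 80 93.
K' ⊕ ipad = fa b6 a5.  K' ⊕ opad = 90 dc cf.
Inner input = (K'⊕ipad) ∥ m = fa b6 a5 ∥ 77 68 37.
Inner hash: sum = 250+182+165+119+104+55 = 875 → 03 6b.
Outer input = (K'⊕opad) ∥ inner = 90 dc cf ∥ 03 6b.
Outer hash (tag): sum = 144+220+207+3+107 = 681 → 02 a9.

02a9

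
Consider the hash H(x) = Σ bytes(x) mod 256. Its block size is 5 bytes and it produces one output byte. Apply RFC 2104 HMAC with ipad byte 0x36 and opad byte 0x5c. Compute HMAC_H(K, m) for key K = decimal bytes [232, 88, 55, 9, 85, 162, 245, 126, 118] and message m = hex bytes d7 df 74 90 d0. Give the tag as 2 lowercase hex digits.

64

Key decimal bytes [232, 88, 55, 9, 85, 162, 245, 126, 118] = e8 58 37 09 55 a2 f5 7e 76 is 9 bytes > B = 5, so hash it first: H(key) = 60, then zero-pad to 5 bytes: K' = 60 00 00 00 00.
K' ⊕ ipad = 56 36 36 36 36.  K' ⊕ opad = 3c 5c 5c 5c 5c.
Inner input = (K'⊕ipad) ∥ m = 56 36 36 36 36 ∥ d7 df 74 90 d0.
Inner hash: sum = 86+54+54+54+54+215+223+116+144+208 = 1208; mod 256 = 184 → b8.
Outer input = (K'⊕opad) ∥ inner = 3c 5c 5c 5c 5c ∥ b8.
Outer hash (tag): sum = 60+92+92+92+92+184 = 612; mod 256 = 100 → 64.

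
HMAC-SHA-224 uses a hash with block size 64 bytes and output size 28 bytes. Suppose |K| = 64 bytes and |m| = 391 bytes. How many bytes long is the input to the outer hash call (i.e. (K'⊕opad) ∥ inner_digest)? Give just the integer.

Key is 64 ≤ 64 bytes, zero-padded: |K'| = 64.
Outer input = (K'⊕opad) ∥ H(inner) → 64 + 28 = 92 bytes.

92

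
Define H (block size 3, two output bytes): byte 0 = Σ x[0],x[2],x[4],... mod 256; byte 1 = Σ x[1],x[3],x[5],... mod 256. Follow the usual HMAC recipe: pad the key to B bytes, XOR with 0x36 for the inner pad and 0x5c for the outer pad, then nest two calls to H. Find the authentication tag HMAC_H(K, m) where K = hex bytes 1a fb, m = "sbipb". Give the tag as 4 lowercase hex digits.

addb

Key hex bytes 1a fb is 2 bytes ≤ B = 3; zero-pad to 3 bytes: K' = 1a fb 00.
K' ⊕ ipad = 2c cd 36.  K' ⊕ opad = 46 a7 5c.
Inner input = (K'⊕ipad) ∥ m = 2c cd 36 ∥ 73 62 69 70 62.
Inner hash: even-index sum = 308 mod 256 = 52; odd-index sum = 523 mod 256 = 11 → 34 0b.
Outer input = (K'⊕opad) ∥ inner = 46 a7 5c ∥ 34 0b.
Outer hash (tag): even-index sum = 173 mod 256 = 173; odd-index sum = 219 mod 256 = 219 → ad db.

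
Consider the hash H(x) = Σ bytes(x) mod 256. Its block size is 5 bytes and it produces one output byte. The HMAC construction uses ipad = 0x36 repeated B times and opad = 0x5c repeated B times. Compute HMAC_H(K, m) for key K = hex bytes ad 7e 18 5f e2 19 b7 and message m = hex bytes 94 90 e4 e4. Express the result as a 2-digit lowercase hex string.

9e

Key hex bytes ad 7e 18 5f e2 19 b7 is 7 bytes > B = 5, so hash it first: H(key) = 54, then zero-pad to 5 bytes: K' = 54 00 00 00 00.
K' ⊕ ipad = 62 36 36 36 36.  K' ⊕ opad = 08 5c 5c 5c 5c.
Inner input = (K'⊕ipad) ∥ m = 62 36 36 36 36 ∥ 94 90 e4 e4.
Inner hash: sum = 98+54+54+54+54+148+144+228+228 = 1062; mod 256 = 38 → 26.
Outer input = (K'⊕opad) ∥ inner = 08 5c 5c 5c 5c ∥ 26.
Outer hash (tag): sum = 8+92+92+92+92+38 = 414; mod 256 = 158 → 9e.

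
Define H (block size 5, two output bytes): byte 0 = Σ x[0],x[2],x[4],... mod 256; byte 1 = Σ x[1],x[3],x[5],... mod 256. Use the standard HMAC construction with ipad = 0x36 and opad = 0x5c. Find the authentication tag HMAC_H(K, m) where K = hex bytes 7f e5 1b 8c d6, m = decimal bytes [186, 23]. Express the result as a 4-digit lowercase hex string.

Key hex bytes 7f e5 1b 8c d6 is exactly B = 5 bytes: K' = 7f e5 1b 8c d6.
K' ⊕ ipad = 49 d3 2d ba e0.  K' ⊕ opad = 23 b9 47 d0 8a.
Inner input = (K'⊕ipad) ∥ m = 49 d3 2d ba e0 ∥ ba 17.
Inner hash: even-index sum = 365 mod 256 = 109; odd-index sum = 583 mod 256 = 71 → 6d 47.
Outer input = (K'⊕opad) ∥ inner = 23 b9 47 d0 8a ∥ 6d 47.
Outer hash (tag): even-index sum = 315 mod 256 = 59; odd-index sum = 502 mod 256 = 246 → 3b f6.

3bf6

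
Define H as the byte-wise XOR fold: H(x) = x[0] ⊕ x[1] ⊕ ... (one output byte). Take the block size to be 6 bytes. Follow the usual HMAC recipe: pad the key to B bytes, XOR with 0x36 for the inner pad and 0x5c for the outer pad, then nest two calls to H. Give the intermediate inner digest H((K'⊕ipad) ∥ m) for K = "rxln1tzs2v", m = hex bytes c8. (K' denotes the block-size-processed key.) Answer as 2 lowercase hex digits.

c8

Key "rxln1tzs2v" = 72 78 6c 6e 31 74 7a 73 32 76 is 10 bytes > B = 6, so hash it first: H(key) = 00, then zero-pad to 6 bytes: K' = 00 00 00 00 00 00.
K' ⊕ ipad = 36 36 36 36 36 36.
Inner input = 36 36 36 36 36 36 ∥ c8.
Inner hash: XOR 36⊕36⊕36⊕36⊕36⊕36⊕c8 = c8.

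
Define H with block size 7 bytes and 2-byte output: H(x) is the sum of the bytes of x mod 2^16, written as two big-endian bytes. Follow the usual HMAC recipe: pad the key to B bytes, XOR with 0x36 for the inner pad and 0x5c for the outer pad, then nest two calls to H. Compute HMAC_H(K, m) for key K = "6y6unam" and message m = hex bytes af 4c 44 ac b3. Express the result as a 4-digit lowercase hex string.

Key "6y6unam" = 36 79 36 75 6e 61 6d is exactly B = 7 bytes: K' = 36 79 36 75 6e 61 6d.
K' ⊕ ipad = 00 4f 00 43 58 57 5b.  K' ⊕ opad = 6a 25 6a 29 32 3d 31.
Inner input = (K'⊕ipad) ∥ m = 00 4f 00 43 58 57 5b ∥ af 4c 44 ac b3.
Inner hash: sum = 0+79+0+67+88+87+91+175+76+68+172+179 = 1082 → 04 3a.
Outer input = (K'⊕opad) ∥ inner = 6a 25 6a 29 32 3d 31 ∥ 04 3a.
Outer hash (tag): sum = 106+37+106+41+50+61+49+4+58 = 512 → 02 00.

0200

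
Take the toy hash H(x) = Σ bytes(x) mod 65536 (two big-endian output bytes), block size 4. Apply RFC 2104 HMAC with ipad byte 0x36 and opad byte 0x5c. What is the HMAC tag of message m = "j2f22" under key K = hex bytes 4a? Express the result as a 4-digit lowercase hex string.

Key hex bytes 4a is 1 byte ≤ B = 4; zero-pad to 4 bytes: K' = 4a 00 00 00.
K' ⊕ ipad = 7c 36 36 36.  K' ⊕ opad = 16 5c 5c 5c.
Inner input = (K'⊕ipad) ∥ m = 7c 36 36 36 ∥ 6a 32 66 32 32.
Inner hash: sum = 124+54+54+54+106+50+102+50+50 = 644 → 02 84.
Outer input = (K'⊕opad) ∥ inner = 16 5c 5c 5c ∥ 02 84.
Outer hash (tag): sum = 22+92+92+92+2+132 = 432 → 01 b0.

01b0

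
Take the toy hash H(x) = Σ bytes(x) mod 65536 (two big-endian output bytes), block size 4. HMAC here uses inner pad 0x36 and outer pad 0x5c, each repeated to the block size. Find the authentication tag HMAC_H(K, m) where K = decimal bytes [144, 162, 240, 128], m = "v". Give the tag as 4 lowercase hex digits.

0381

Key decimal bytes [144, 162, 240, 128] = 90 a2 f0 80 is exactly B = 4 bytes: K' = 90 a2 f0 80.
K' ⊕ ipad = a6 94 c6 b6.  K' ⊕ opad = cc fe ac dc.
Inner input = (K'⊕ipad) ∥ m = a6 94 c6 b6 ∥ 76.
Inner hash: sum = 166+148+198+182+118 = 812 → 03 2c.
Outer input = (K'⊕opad) ∥ inner = cc fe ac dc ∥ 03 2c.
Outer hash (tag): sum = 204+254+172+220+3+44 = 897 → 03 81.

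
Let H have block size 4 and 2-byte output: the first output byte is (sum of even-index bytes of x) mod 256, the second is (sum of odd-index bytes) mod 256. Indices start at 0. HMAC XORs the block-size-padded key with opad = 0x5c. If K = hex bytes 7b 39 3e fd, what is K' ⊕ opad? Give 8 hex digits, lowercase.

276562a1

Key hex bytes 7b 39 3e fd is exactly B = 4 bytes: K' = 7b 39 3e fd.
XOR each byte with 0x5c: 7b⊕5c=27, 39⊕5c=65, 3e⊕5c=62, fd⊕5c=a1.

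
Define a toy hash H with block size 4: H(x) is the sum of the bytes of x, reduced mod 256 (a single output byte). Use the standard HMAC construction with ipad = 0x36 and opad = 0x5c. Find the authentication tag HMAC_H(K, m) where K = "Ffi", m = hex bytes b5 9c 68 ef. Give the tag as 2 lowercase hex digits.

Key "Ffi" = 46 66 69 is 3 bytes ≤ B = 4; zero-pad to 4 bytes: K' = 46 66 69 00.
K' ⊕ ipad = 70 50 5f 36.  K' ⊕ opad = 1a 3a 35 5c.
Inner input = (K'⊕ipad) ∥ m = 70 50 5f 36 ∥ b5 9c 68 ef.
Inner hash: sum = 112+80+95+54+181+156+104+239 = 1021; mod 256 = 253 → fd.
Outer input = (K'⊕opad) ∥ inner = 1a 3a 35 5c ∥ fd.
Outer hash (tag): sum = 26+58+53+92+253 = 482; mod 256 = 226 → e2.

e2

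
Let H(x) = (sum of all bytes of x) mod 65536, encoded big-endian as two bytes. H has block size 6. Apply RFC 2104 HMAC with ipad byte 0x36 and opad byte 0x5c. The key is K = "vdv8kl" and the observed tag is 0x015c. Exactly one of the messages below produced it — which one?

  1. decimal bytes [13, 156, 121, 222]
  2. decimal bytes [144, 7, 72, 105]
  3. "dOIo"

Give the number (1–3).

3

Key "vdv8kl" = 76 64 76 38 6b 6c is exactly B = 6 bytes: K' = 76 64 76 38 6b 6c.
K' ⊕ ipad = 40 52 40 0e 5d 5a; K' ⊕ opad = 2a 38 2a 64 37 30.
m1: inner = H(40 52 40 0e 5d 5a 0d 9c 79 de) = 03 97; tag = H(2a 38 2a 64 37 30 03 97) = 01f1
m2: inner = H(40 52 40 0e 5d 5a 90 07 48 69) = 02 df; tag = H(2a 38 2a 64 37 30 02 df) = 0238
m3: inner = H(40 52 40 0e 5d 5a 64 4f 49 6f) = 03 02; tag = H(2a 38 2a 64 37 30 03 02) = 015c ← matches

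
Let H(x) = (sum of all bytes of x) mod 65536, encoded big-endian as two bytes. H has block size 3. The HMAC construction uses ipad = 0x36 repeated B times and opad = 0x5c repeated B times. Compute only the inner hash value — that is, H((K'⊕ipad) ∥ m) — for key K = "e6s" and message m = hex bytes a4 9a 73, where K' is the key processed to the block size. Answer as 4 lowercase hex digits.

Key "e6s" = 65 36 73 is exactly B = 3 bytes: K' = 65 36 73.
K' ⊕ ipad = 53 00 45.
Inner input = 53 00 45 ∥ a4 9a 73.
Inner hash: sum = 83+0+69+164+154+115 = 585 → 02 49.

0249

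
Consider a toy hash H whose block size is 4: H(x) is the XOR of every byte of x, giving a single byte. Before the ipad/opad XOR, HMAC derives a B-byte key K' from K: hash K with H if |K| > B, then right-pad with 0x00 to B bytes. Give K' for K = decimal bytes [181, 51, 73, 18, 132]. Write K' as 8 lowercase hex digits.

|K| = 5 > B = 4, so first hash the key.
H(K): XOR b5⊕33⊕49⊕12⊕84 = 59.
Zero-pad H(K) = 59 to 4 bytes: K' = 59 00 00 00.

59000000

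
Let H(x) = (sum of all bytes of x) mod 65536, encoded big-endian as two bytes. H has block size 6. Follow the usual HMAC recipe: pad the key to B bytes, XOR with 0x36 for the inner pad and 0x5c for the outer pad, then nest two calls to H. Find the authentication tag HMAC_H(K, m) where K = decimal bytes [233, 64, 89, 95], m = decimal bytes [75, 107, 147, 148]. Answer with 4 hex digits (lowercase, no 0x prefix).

Key decimal bytes [233, 64, 89, 95] = e9 40 59 5f is 4 bytes ≤ B = 6; zero-pad to 6 bytes: K' = e9 40 59 5f 00 00.
K' ⊕ ipad = df 76 6f 69 36 36.  K' ⊕ opad = b5 1c 05 03 5c 5c.
Inner input = (K'⊕ipad) ∥ m = df 76 6f 69 36 36 ∥ 4b 6b 93 94.
Inner hash: sum = 223+118+111+105+54+54+75+107+147+148 = 1142 → 04 76.
Outer input = (K'⊕opad) ∥ inner = b5 1c 05 03 5c 5c ∥ 04 76.
Outer hash (tag): sum = 181+28+5+3+92+92+4+118 = 523 → 02 0b.

020b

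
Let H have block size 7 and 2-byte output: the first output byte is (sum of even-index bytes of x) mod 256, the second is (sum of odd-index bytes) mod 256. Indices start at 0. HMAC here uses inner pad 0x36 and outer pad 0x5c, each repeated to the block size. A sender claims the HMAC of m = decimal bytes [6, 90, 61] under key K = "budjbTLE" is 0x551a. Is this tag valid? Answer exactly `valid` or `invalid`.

invalid

Key "budjbTLE" = 62 75 64 6a 62 54 4c 45 is 8 bytes > B = 7, so hash it first: H(key) = 74 78, then zero-pad to 7 bytes: K' = 74 78 00 00 00 00 00.
K' ⊕ ipad = 42 4e 36 36 36 36 36; K' ⊕ opad = 28 24 5c 5c 5c 5c 5c.
Inner hash: even-index sum = 318 mod 256 = 62; odd-index sum = 253 mod 256 = 253 → 3e fd.
Outer hash (recomputed tag): even-index sum = 569 mod 256 = 57; odd-index sum = 282 mod 256 = 26 → 39 1a.
Recomputed tag = 391a; claimed = 551a → mismatch.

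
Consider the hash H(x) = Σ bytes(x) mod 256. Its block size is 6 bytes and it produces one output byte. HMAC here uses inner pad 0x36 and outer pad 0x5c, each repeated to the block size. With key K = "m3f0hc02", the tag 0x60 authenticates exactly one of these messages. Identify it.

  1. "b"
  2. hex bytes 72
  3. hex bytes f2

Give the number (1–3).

Key "m3f0hc02" = 6d 33 66 30 68 63 30 32 is 8 bytes > B = 6, so hash it first: H(key) = 63, then zero-pad to 6 bytes: K' = 63 00 00 00 00 00.
K' ⊕ ipad = 55 36 36 36 36 36; K' ⊕ opad = 3f 5c 5c 5c 5c 5c.
m1: inner = H(55 36 36 36 36 36 62) = c5; tag = H(3f 5c 5c 5c 5c 5c c5) = d0
m2: inner = H(55 36 36 36 36 36 72) = d5; tag = H(3f 5c 5c 5c 5c 5c d5) = e0
m3: inner = H(55 36 36 36 36 36 f2) = 55; tag = H(3f 5c 5c 5c 5c 5c 55) = 60 ← matches

3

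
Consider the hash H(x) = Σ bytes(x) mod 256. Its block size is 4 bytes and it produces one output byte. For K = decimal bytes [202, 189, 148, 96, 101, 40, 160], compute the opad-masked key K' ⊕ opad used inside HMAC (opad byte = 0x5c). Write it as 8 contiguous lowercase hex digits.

Key decimal bytes [202, 189, 148, 96, 101, 40, 160] = ca bd 94 60 65 28 a0 is 7 bytes > B = 4, so hash it first: H(key) = a8, then zero-pad to 4 bytes: K' = a8 00 00 00.
XOR each byte with 0x5c: a8⊕5c=f4, 00⊕5c=5c, 00⊕5c=5c, 00⊕5c=5c.

f45c5c5c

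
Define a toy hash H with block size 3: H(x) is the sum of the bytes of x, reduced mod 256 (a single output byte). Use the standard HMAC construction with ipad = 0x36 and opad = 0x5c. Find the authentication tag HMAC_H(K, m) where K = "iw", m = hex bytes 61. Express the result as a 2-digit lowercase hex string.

f3

Key "iw" = 69 77 is 2 bytes ≤ B = 3; zero-pad to 3 bytes: K' = 69 77 00.
K' ⊕ ipad = 5f 41 36.  K' ⊕ opad = 35 2b 5c.
Inner input = (K'⊕ipad) ∥ m = 5f 41 36 ∥ 61.
Inner hash: sum = 95+65+54+97 = 311; mod 256 = 55 → 37.
Outer input = (K'⊕opad) ∥ inner = 35 2b 5c ∥ 37.
Outer hash (tag): sum = 53+43+92+55 = 243 → f3.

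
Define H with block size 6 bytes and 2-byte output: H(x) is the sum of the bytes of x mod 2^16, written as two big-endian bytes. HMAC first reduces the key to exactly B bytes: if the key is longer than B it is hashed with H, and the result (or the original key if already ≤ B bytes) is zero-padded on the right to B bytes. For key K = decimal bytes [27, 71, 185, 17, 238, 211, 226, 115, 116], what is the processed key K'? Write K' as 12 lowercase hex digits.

|K| = 9 > B = 6, so first hash the key.
H(K): sum = 27+71+185+17+238+211+226+115+116 = 1206 → 04 b6.
Zero-pad H(K) = 04 b6 to 6 bytes: K' = 04 b6 00 00 00 00.

04b600000000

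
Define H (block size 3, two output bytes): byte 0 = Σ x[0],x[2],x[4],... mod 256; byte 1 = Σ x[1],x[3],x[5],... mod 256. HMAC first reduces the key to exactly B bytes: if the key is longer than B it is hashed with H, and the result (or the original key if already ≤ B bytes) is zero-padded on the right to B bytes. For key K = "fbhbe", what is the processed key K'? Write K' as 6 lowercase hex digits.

|K| = 5 > B = 3, so first hash the key.
H(K): even-index sum = 307 mod 256 = 51; odd-index sum = 196 mod 256 = 196 → 33 c4.
Zero-pad H(K) = 33 c4 to 3 bytes: K' = 33 c4 00.

33c400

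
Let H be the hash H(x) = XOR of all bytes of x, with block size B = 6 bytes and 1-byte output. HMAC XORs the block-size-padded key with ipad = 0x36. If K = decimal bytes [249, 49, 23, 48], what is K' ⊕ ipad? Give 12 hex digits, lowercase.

Key decimal bytes [249, 49, 23, 48] = f9 31 17 30 is 4 bytes ≤ B = 6; zero-pad to 6 bytes: K' = f9 31 17 30 00 00.
XOR each byte with 0x36: f9⊕36=cf, 31⊕36=07, 17⊕36=21, 30⊕36=06, 00⊕36=36, 00⊕36=36.

cf0721063636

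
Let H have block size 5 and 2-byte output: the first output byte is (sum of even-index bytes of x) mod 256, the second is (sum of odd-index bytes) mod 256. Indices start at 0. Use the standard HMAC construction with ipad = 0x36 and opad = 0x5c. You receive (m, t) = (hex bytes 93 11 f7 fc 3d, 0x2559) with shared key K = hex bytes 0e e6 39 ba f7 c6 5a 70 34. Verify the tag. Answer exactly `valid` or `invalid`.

valid

Key hex bytes 0e e6 39 ba f7 c6 5a 70 34 is 9 bytes > B = 5, so hash it first: H(key) = cc d6, then zero-pad to 5 bytes: K' = cc d6 00 00 00.
K' ⊕ ipad = fa e0 36 36 36; K' ⊕ opad = 90 8a 5c 5c 5c.
Inner hash: even-index sum = 627 mod 256 = 115; odd-index sum = 733 mod 256 = 221 → 73 dd.
Outer hash (recomputed tag): even-index sum = 549 mod 256 = 37; odd-index sum = 345 mod 256 = 89 → 25 59.
Recomputed tag = 2559; claimed = 2559 → match.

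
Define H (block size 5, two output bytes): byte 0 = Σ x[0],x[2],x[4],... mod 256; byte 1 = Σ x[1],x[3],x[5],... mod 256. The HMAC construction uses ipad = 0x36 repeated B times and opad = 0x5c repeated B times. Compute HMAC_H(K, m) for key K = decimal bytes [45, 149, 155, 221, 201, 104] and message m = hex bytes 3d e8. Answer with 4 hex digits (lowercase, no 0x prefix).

e4dd

Key decimal bytes [45, 149, 155, 221, 201, 104] = 2d 95 9b dd c9 68 is 6 bytes > B = 5, so hash it first: H(key) = 91 da, then zero-pad to 5 bytes: K' = 91 da 00 00 00.
K' ⊕ ipad = a7 ec 36 36 36.  K' ⊕ opad = cd 86 5c 5c 5c.
Inner input = (K'⊕ipad) ∥ m = a7 ec 36 36 36 ∥ 3d e8.
Inner hash: even-index sum = 507 mod 256 = 251; odd-index sum = 351 mod 256 = 95 → fb 5f.
Outer input = (K'⊕opad) ∥ inner = cd 86 5c 5c 5c ∥ fb 5f.
Outer hash (tag): even-index sum = 484 mod 256 = 228; odd-index sum = 477 mod 256 = 221 → e4 dd.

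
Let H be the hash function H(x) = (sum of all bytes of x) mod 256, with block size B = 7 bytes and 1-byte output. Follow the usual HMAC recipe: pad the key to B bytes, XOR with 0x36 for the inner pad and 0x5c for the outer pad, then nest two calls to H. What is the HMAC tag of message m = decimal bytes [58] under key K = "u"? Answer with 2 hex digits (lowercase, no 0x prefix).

Key "u" = 75 is 1 byte ≤ B = 7; zero-pad to 7 bytes: K' = 75 00 00 00 00 00 00.
K' ⊕ ipad = 43 36 36 36 36 36 36.  K' ⊕ opad = 29 5c 5c 5c 5c 5c 5c.
Inner input = (K'⊕ipad) ∥ m = 43 36 36 36 36 36 36 ∥ 3a.
Inner hash: sum = 67+54+54+54+54+54+54+58 = 449; mod 256 = 193 → c1.
Outer input = (K'⊕opad) ∥ inner = 29 5c 5c 5c 5c 5c 5c ∥ c1.
Outer hash (tag): sum = 41+92+92+92+92+92+92+193 = 786; mod 256 = 18 → 12.

12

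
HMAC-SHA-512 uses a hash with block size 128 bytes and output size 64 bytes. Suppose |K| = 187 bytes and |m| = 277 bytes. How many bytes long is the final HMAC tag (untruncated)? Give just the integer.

64

The tag is one SHA-512 digest: 64 bytes.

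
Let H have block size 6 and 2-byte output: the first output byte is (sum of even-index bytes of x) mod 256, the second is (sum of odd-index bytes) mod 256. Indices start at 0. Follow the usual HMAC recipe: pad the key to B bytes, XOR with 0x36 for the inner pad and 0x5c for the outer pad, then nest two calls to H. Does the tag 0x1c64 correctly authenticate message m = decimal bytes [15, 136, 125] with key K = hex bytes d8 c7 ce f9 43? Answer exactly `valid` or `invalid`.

invalid

Key hex bytes d8 c7 ce f9 43 is 5 bytes ≤ B = 6; zero-pad to 6 bytes: K' = d8 c7 ce f9 43 00.
K' ⊕ ipad = ee f1 f8 cf 75 36; K' ⊕ opad = 84 9b 92 a5 1f 5c.
Inner hash: even-index sum = 743 mod 256 = 231; odd-index sum = 638 mod 256 = 126 → e7 7e.
Outer hash (recomputed tag): even-index sum = 540 mod 256 = 28; odd-index sum = 538 mod 256 = 26 → 1c 1a.
Recomputed tag = 1c1a; claimed = 1c64 → mismatch.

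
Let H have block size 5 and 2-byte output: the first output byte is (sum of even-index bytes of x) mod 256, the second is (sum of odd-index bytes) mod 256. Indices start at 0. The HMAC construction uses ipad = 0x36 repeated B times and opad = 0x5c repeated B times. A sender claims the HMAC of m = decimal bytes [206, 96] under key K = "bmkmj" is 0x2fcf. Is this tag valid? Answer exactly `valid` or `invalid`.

valid

Key "bmkmj" = 62 6d 6b 6d 6a is exactly B = 5 bytes: K' = 62 6d 6b 6d 6a.
K' ⊕ ipad = 54 5b 5d 5b 5c; K' ⊕ opad = 3e 31 37 31 36.
Inner hash: even-index sum = 365 mod 256 = 109; odd-index sum = 388 mod 256 = 132 → 6d 84.
Outer hash (recomputed tag): even-index sum = 303 mod 256 = 47; odd-index sum = 207 mod 256 = 207 → 2f cf.
Recomputed tag = 2fcf; claimed = 2fcf → match.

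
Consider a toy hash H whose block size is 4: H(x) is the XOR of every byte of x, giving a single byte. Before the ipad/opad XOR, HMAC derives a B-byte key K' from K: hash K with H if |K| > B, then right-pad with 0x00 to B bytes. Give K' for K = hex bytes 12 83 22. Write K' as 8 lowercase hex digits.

12832200

Key hex bytes 12 83 22 is 3 bytes ≤ B = 4; zero-pad to 4 bytes: K' = 12 83 22 00.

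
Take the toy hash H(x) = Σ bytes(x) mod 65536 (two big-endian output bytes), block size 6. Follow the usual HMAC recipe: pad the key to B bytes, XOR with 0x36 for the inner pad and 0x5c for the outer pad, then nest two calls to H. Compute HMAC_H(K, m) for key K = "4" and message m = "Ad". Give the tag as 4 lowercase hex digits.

Key "4" = 34 is 1 byte ≤ B = 6; zero-pad to 6 bytes: K' = 34 00 00 00 00 00.
K' ⊕ ipad = 02 36 36 36 36 36.  K' ⊕ opad = 68 5c 5c 5c 5c 5c.
Inner input = (K'⊕ipad) ∥ m = 02 36 36 36 36 36 ∥ 41 64.
Inner hash: sum = 2+54+54+54+54+54+65+100 = 437 → 01 b5.
Outer input = (K'⊕opad) ∥ inner = 68 5c 5c 5c 5c 5c ∥ 01 b5.
Outer hash (tag): sum = 104+92+92+92+92+92+1+181 = 746 → 02 ea.

02ea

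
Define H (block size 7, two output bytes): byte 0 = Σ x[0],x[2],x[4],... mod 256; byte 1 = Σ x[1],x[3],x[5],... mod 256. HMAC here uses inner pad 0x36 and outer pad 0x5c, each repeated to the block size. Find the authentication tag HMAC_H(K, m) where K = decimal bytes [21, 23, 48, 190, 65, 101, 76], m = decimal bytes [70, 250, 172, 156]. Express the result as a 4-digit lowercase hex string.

Key decimal bytes [21, 23, 48, 190, 65, 101, 76] = 15 17 30 be 41 65 4c is exactly B = 7 bytes: K' = 15 17 30 be 41 65 4c.
K' ⊕ ipad = 23 21 06 88 77 53 7a.  K' ⊕ opad = 49 4b 6c e2 1d 39 10.
Inner input = (K'⊕ipad) ∥ m = 23 21 06 88 77 53 7a ∥ 46 fa ac 9c.
Inner hash: even-index sum = 688 mod 256 = 176; odd-index sum = 494 mod 256 = 238 → b0 ee.
Outer input = (K'⊕opad) ∥ inner = 49 4b 6c e2 1d 39 10 ∥ b0 ee.
Outer hash (tag): even-index sum = 464 mod 256 = 208; odd-index sum = 534 mod 256 = 22 → d0 16.

d016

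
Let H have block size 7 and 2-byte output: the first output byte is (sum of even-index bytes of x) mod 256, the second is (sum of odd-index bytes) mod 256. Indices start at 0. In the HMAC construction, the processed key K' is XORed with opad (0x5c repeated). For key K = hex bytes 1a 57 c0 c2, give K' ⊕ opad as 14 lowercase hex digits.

Key hex bytes 1a 57 c0 c2 is 4 bytes ≤ B = 7; zero-pad to 7 bytes: K' = 1a 57 c0 c2 00 00 00.
XOR each byte with 0x5c: 1a⊕5c=46, 57⊕5c=0b, c0⊕5c=9c, c2⊕5c=9e, 00⊕5c=5c, 00⊕5c=5c, 00⊕5c=5c.

460b9c9e5c5c5c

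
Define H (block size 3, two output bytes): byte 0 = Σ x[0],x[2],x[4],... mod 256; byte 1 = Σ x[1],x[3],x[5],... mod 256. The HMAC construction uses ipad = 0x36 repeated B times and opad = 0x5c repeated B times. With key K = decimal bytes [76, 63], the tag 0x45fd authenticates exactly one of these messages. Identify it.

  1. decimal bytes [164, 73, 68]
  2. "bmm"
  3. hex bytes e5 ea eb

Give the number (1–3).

3

Key decimal bytes [76, 63] = 4c 3f is 2 bytes ≤ B = 3; zero-pad to 3 bytes: K' = 4c 3f 00.
K' ⊕ ipad = 7a 09 36; K' ⊕ opad = 10 63 5c.
m1: inner = H(7a 09 36 a4 49 44) = f9 f1; tag = H(10 63 5c f9 f1) = 5d5c
m2: inner = H(7a 09 36 62 6d 6d) = 1d d8; tag = H(10 63 5c 1d d8) = 4480
m3: inner = H(7a 09 36 e5 ea eb) = 9a d9; tag = H(10 63 5c 9a d9) = 45fd ← matches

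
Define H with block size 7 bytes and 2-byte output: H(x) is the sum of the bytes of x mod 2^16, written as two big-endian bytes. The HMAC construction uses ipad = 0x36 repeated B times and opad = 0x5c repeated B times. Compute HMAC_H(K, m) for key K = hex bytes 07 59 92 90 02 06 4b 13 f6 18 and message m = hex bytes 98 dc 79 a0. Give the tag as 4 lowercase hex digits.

0367

Key hex bytes 07 59 92 90 02 06 4b 13 f6 18 is 10 bytes > B = 7, so hash it first: H(key) = 02 f6, then zero-pad to 7 bytes: K' = 02 f6 00 00 00 00 00.
K' ⊕ ipad = 34 c0 36 36 36 36 36.  K' ⊕ opad = 5e aa 5c 5c 5c 5c 5c.
Inner input = (K'⊕ipad) ∥ m = 34 c0 36 36 36 36 36 ∥ 98 dc 79 a0.
Inner hash: sum = 52+192+54+54+54+54+54+152+220+121+160 = 1167 → 04 8f.
Outer input = (K'⊕opad) ∥ inner = 5e aa 5c 5c 5c 5c 5c ∥ 04 8f.
Outer hash (tag): sum = 94+170+92+92+92+92+92+4+143 = 871 → 03 67.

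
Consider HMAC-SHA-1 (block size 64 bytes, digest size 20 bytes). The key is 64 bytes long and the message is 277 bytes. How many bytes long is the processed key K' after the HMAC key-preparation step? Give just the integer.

64

Key is 64 ≤ 64 bytes, zero-padded: |K'| = 64.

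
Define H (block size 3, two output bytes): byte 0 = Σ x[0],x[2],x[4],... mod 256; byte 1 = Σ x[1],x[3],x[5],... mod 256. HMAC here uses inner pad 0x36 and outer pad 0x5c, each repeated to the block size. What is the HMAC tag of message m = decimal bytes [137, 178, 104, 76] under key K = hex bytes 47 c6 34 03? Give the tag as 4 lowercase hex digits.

7316

Key hex bytes 47 c6 34 03 is 4 bytes > B = 3, so hash it first: H(key) = 7b c9, then zero-pad to 3 bytes: K' = 7b c9 00.
K' ⊕ ipad = 4d ff 36.  K' ⊕ opad = 27 95 5c.
Inner input = (K'⊕ipad) ∥ m = 4d ff 36 ∥ 89 b2 68 4c.
Inner hash: even-index sum = 385 mod 256 = 129; odd-index sum = 496 mod 256 = 240 → 81 f0.
Outer input = (K'⊕opad) ∥ inner = 27 95 5c ∥ 81 f0.
Outer hash (tag): even-index sum = 371 mod 256 = 115; odd-index sum = 278 mod 256 = 22 → 73 16.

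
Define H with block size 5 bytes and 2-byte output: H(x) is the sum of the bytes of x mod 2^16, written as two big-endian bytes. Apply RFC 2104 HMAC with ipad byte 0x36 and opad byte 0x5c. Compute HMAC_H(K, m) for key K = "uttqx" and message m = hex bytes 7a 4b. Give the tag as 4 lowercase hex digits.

Key "uttqx" = 75 74 74 71 78 is exactly B = 5 bytes: K' = 75 74 74 71 78.
K' ⊕ ipad = 43 42 42 47 4e.  K' ⊕ opad = 29 28 28 2d 24.
Inner input = (K'⊕ipad) ∥ m = 43 42 42 47 4e ∥ 7a 4b.
Inner hash: sum = 67+66+66+71+78+122+75 = 545 → 02 21.
Outer input = (K'⊕opad) ∥ inner = 29 28 28 2d 24 ∥ 02 21.
Outer hash (tag): sum = 41+40+40+45+36+2+33 = 237 → 00 ed.

00ed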